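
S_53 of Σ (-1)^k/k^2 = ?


S = -1 + 1/4 - 1/9 + 1/16 - 1/25 + 1/36 - 1/49 + 1/64 ± ...
= -0.8226
(Full series converges to -π²/12 ≈ -0.8225)

S_53 = -0.8226


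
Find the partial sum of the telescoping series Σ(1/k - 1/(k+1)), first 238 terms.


Telescoping: adjacent terms cancel.
= 1/1 - 1/239
= 1 - 1/239 = 238/239

Sum = 238/239


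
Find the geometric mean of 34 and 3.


GM = √(34×3) = √102 = 10.0995

GM = 10.0995


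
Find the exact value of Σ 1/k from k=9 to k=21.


Σₖ₌9^21 1/k = 1/9 + 1/10 + 1/11 + ... + 1/21
= 23990607/25865840
≈ 0.9275

Sum = 23990607/25865840 ≈ 0.9275


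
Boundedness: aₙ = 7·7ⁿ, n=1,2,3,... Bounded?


aₙ = 7·7ⁿ → as n→∞, aₙ→∞ (since base 7 > 1)
No finite upper bound exists
The sequence is UNBOUNDED

Unbounded (aₙ → ∞ as n → ∞)


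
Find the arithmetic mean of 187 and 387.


AM = (187 + 387)/2 = 574/2 = 287

AM = 287


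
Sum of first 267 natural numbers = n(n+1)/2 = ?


n(n+1)/2 = 267×268/2 = 71556/2 = 35778

Σk = 35778


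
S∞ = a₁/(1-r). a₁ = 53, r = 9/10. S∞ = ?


S∞ = a₁/(1-r) = 53/(1 - 9/10)
= 53/(1/10)
= 530

S∞ = 530


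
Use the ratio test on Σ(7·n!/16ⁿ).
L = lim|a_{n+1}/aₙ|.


aₙ = 7·n!/16^n
a_{n+1}/aₙ = (n+1)!/16^(n+1) × 16^n/n!  (constant 7 cancels)
= (n+1)/16
L = lim(n→∞) (n+1)/16 = ∞
L > 1 → series DIVERGES

Diverges (ratio test: L = ∞ > 1)


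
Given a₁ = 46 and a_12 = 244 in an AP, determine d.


d = (aₙ - a₁)/(n-1)
= (244 - 46)/(12-1)
= 198/11 = 18

d = 18


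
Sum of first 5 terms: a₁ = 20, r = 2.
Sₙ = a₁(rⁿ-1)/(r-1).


Sₙ = 20×(2^5 - 1)/(2 - 1)
= 20×(32 - 1)/1
= 20×31/1
= 620

S_5 = 620


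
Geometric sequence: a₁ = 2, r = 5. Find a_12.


aₙ = a₁·r^(n-1)
= 2×5^11
= 2×48828125
= 97656250

a_12 = 97656250


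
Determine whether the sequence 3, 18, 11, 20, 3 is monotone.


Differences: 15, -7, 9, -17
Difference at position 1 is +15 (> 0) but position 2 is -7 (< 0) — sequence both rises and falls
→ NOT monotonic

Not monotonic


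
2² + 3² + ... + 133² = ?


Σₖ₌2^133 k² = Σₖ₌₁^133 k² − Σₖ₌₁^1 k²
= 133·134·267/6 − 1·2·3/6
= 793079 − 1 = 793078

Σk² = 793078


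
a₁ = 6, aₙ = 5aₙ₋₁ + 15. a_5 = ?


Computing step by step:
a_1 = 6
a_2 = 45
a_3 = 240
a_4 = 1215
a_5 = 6090


a_5 = 6090


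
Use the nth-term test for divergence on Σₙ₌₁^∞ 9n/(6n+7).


lim(n→∞) 9n/(6n+7) = 9/6 = 3/2  (divide numerator and denominator by n)
lim aₙ = 3/2 ≠ 0 → series DIVERGES

Diverges (lim aₙ = 3/2 ≠ 0)


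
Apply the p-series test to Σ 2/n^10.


p-series test: Σ c/n^p converges if p > 1, diverges if p ≤ 1 (constant c > 0 doesn't affect convergence).
p = 10
10 > 1 → CONVERGES

Converges (p = 10 > 1)


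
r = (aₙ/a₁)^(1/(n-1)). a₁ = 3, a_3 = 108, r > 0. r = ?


r^(n-1) = aₙ/a₁
r^2 = 108/3 = 36
r = 36^(1/2)
= ±6; taking r > 0 gives r = 6

r = 6


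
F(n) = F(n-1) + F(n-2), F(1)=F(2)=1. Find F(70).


Fibonacci sequence: 1, 1, 2, 3, 5, 8, 13, 21, 34, 55, 89, ...
F(70) = 190392490709135

F(70) = 190392490709135


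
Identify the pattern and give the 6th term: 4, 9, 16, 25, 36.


Pattern: perfect squares: n²
Terms: 4, 9, 16, 25, 36
Next term = 49

Next term = 49


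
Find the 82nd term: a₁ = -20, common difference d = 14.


aₙ = a₁ + (n-1)d
= -20 + (82-1)×14
= -20 + 1134
= 1114

a_82 = 1114


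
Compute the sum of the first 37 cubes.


n(n+1)/2 = 37×38/2 = 703
Σk³ = 703² = 494209

Σk³ = 494209


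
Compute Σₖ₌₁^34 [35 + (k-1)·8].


aₙ = 35 + (34-1)×8 = 299
Sₙ = n(a₁+aₙ)/2 = 34×(35+299)/2
= 34×334/2 = 5678

S_34 = 5678


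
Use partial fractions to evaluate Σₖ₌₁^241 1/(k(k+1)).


1/(k(k+1)) = 1/k - 1/(k+1) (partial fractions)
Telescoping: Σ = 1 - 1/242 = 241/242

Sum = 241/242


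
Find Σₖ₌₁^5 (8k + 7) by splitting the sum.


Σ(8k+7) = 8·Σk + 7·n
= 8·15 + 7·5
= 120 + 35 = 155

Σ = 155


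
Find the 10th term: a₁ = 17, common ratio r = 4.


aₙ = a₁·r^(n-1)
= 17×4^9
= 17×262144
= 4456448

a_10 = 4456448


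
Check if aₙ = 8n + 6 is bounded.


aₙ = 8n + 6 → as n→∞, aₙ→∞
No finite upper bound exists
The sequence is UNBOUNDED

Unbounded (aₙ → ∞ as n → ∞)


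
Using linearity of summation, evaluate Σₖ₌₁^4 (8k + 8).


Σ(8k+8) = 8·Σk + 8·n
= 8·10 + 8·4
= 80 + 32 = 112

Σ = 112


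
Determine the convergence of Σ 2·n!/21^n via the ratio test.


aₙ = 2·n!/21^n
a_{n+1}/aₙ = (n+1)!/21^(n+1) × 21^n/n!  (constant 2 cancels)
= (n+1)/21
L = lim(n→∞) (n+1)/21 = ∞
L > 1 → series DIVERGES

Diverges (ratio test: L = ∞ > 1)


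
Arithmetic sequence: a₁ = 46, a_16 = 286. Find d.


d = (aₙ - a₁)/(n-1)
= (286 - 46)/(16-1)
= 240/15 = 16

d = 16


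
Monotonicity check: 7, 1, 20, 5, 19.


Differences: -6, 19, -15, 14
Difference at position 2 is +19 (> 0) but position 1 is -6 (< 0) — sequence both rises and falls
→ NOT monotonic

Not monotonic


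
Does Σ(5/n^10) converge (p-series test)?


p-series test: Σ c/n^p converges if p > 1, diverges if p ≤ 1 (constant c > 0 doesn't affect convergence).
p = 10
10 > 1 → CONVERGES

Converges (p = 10 > 1)


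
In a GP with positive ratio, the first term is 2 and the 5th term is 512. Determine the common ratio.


r^(n-1) = aₙ/a₁
r^4 = 512/2 = 256
r = 256^(1/4)
= ±4; taking r > 0 gives r = 4

r = 4


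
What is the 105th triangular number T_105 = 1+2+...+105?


n(n+1)/2 = 105×106/2 = 11130/2 = 5565

Σk = 5565


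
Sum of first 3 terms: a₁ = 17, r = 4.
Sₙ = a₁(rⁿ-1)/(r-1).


Sₙ = 17×(4^3 - 1)/(4 - 1)
= 17×(64 - 1)/3
= 17×63/3
= 357

S_3 = 357


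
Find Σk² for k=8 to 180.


Σₖ₌8^180 k² = Σₖ₌₁^180 k² − Σₖ₌₁^7 k²
= 180·181·361/6 − 7·8·15/6
= 1960230 − 140 = 1960090

Σk² = 1960090


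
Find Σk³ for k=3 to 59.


Σₖ₌3^59 k³ = [59·60/2]² − [2·3/2]²
= 3132900 − 9 = 3132891

Σk³ = 3132891


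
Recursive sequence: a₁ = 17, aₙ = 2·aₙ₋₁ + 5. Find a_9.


Computing step by step:
a_1 = 17
a_2 = 39
a_3 = 83
a_4 = 171
a_5 = 347
a_6 = 699
a_7 = 1403
a_8 = 2811
a_9 = 5627


a_9 = 5627


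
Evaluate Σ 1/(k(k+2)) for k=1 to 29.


1/(k(k+2)) = (1/2)·(1/k - 1/(k+2)) (partial fractions)
Telescoping: Σ = (1/2)·(1 + 1/2 - 1/30 - 1/31) = 667/930

Sum = 667/930


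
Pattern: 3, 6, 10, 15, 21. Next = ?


Pattern: triangular numbers: n(n+1)/2
Terms: 3, 6, 10, 15, 21
Next term = 28

Next term = 28


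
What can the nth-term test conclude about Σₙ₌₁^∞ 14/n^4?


lim(n→∞) 14/n^4 = 0
lim aₙ = 0 → nth-term test is INCONCLUSIVE
(Need other tests; this is actually a convergent p-series with p=4 > 1)

Inconclusive (lim aₙ = 0; need another test)


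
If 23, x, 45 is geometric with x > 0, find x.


GM = √(23×45) = √1035 = 32.1714

GM = 32.1714


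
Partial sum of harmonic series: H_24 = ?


H_24 = 1/1 + 1/2 + 1/3 + ... + 1/24
= 1347822955/356948592
≈ 3.776

H_24 = 1347822955/356948592 ≈ 3.776


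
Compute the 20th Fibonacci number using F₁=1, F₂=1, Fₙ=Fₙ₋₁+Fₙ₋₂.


Fibonacci sequence: 1, 1, 2, 3, 5, 8, 13, 21, 34, 55, 89, ...
F(20) = 6765

F(20) = 6765


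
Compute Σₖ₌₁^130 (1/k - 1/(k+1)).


Telescoping: adjacent terms cancel.
= 1/1 - 1/131
= 1 - 1/131 = 130/131

Sum = 130/131


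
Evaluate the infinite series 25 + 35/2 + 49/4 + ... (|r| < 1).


S∞ = a₁/(1-r) = 25/(1 - 7/10)
= 25/(3/10)
= 250/3

S∞ = 250/3


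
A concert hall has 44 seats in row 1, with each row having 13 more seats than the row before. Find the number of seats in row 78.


aₙ = a₁ + (n-1)d
= 44 + (78-1)×13
= 44 + 1001
= 1045

a_78 = 1045


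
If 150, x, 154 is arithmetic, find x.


AM = (150 + 154)/2 = 304/2 = 152

AM = 152


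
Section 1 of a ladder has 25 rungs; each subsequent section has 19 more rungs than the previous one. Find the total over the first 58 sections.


aₙ = 25 + (58-1)×19 = 1108
Sₙ = n(a₁+aₙ)/2 = 58×(25+1108)/2
= 58×1133/2 = 32857

S_58 = 32857


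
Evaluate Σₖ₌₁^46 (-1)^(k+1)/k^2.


S = 1 - 1/4 + 1/9 - 1/16 + 1/25 - 1/36 + 1/49 - 1/64 ± ...
= 0.8222
(Full series converges to +π²/12 ≈ +0.8225)

S_46 = 0.8222


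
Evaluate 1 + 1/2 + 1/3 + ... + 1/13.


H_13 = 1/1 + 1/2 + 1/3 + ... + 1/13
= 1145993/360360
≈ 3.1801

H_13 = 1145993/360360 ≈ 3.1801


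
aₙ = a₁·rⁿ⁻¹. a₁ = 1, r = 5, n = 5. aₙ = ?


aₙ = a₁·r^(n-1)
= 1×5^4
= 1×625
= 625

a_5 = 625


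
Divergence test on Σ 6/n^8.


lim(n→∞) 6/n^8 = 0
lim aₙ = 0 → nth-term test is INCONCLUSIVE
(Need other tests; this is actually a convergent p-series with p=8 > 1)

Inconclusive (lim aₙ = 0; need another test)


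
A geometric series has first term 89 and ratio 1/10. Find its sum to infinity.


S∞ = a₁/(1-r) = 89/(1 - 1/10)
= 89/(9/10)
= 890/9

S∞ = 890/9


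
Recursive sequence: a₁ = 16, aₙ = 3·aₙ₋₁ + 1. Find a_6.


Computing step by step:
a_1 = 16
a_2 = 49
a_3 = 148
a_4 = 445
a_5 = 1336
a_6 = 4009


a_6 = 4009


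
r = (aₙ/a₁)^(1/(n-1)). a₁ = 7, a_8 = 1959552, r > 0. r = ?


r^(n-1) = aₙ/a₁
r^7 = 1959552/7 = 279936
r = 279936^(1/7)
= 6

r = 6


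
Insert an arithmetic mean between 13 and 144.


AM = (13 + 144)/2 = 157/2 = 78.5

AM = 78.5


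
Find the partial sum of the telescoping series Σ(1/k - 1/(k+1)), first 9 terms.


Telescoping: adjacent terms cancel.
= 1/1 - 1/10
= 1 - 1/10 = 9/10

Sum = 9/10


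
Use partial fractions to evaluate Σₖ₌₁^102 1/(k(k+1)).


1/(k(k+1)) = 1/k - 1/(k+1) (partial fractions)
Telescoping: Σ = 1 - 1/103 = 102/103

Sum = 102/103


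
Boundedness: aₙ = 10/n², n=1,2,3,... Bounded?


a₁ = 10, a₂ = 10/4, a₃ = 10/9, ...
0 < aₙ ≤ 10 for all n ≥ 1
The sequence IS bounded

Bounded (0 < aₙ ≤ 10)


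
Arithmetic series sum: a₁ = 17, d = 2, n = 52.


aₙ = 17 + (52-1)×2 = 119
Sₙ = n(a₁+aₙ)/2 = 52×(17+119)/2
= 52×136/2 = 3536

S_52 = 3536


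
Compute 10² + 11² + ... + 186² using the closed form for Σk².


Σₖ₌10^186 k² = Σₖ₌₁^186 k² − Σₖ₌₁^9 k²
= 186·187·373/6 − 9·10·19/6
= 2162281 − 285 = 2161996

Σk² = 2161996


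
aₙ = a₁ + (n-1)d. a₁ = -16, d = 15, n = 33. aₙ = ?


aₙ = a₁ + (n-1)d
= -16 + (33-1)×15
= -16 + 480
= 464

a_33 = 464


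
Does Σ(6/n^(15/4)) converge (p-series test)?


p-series test: Σ c/n^p converges if p > 1, diverges if p ≤ 1 (constant c > 0 doesn't affect convergence).
p = 15/4
15/4 > 1 → CONVERGES

Converges (p = 15/4 > 1)


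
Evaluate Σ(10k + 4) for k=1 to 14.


Σ(10k+4) = 10·Σk + 4·n
= 10·105 + 4·14
= 1050 + 56 = 1106

Σ = 1106


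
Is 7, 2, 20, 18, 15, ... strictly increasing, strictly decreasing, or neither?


Differences: -5, 18, -2, -3
Difference at position 2 is +18 (> 0) but position 1 is -5 (< 0) — sequence both rises and falls
→ NOT monotonic

Not monotonic


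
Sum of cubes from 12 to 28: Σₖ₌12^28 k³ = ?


Σₖ₌12^28 k³ = [28·29/2]² − [11·12/2]²
= 164836 − 4356 = 160480

Σk³ = 160480


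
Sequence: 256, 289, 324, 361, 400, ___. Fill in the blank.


Pattern: perfect squares: n²
Terms: 256, 289, 324, 361, 400
Next term = 441

Next term = 441


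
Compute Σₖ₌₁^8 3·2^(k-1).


Sₙ = 3×(2^8 - 1)/(2 - 1)
= 3×(256 - 1)/1
= 3×255/1
= 765

S_8 = 765


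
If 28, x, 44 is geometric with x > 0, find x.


GM = √(28×44) = √1232 = 35.0999

GM = 35.0999


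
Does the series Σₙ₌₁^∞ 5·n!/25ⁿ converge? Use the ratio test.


aₙ = 5·n!/25^n
a_{n+1}/aₙ = (n+1)!/25^(n+1) × 25^n/n!  (constant 5 cancels)
= (n+1)/25
L = lim(n→∞) (n+1)/25 = ∞
L > 1 → series DIVERGES

Diverges (ratio test: L = ∞ > 1)


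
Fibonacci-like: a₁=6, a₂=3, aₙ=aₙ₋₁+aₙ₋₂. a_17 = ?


Computing iteratively: 6, 3, 9, 12, 21, 33, 54, 87, 141, 228, 369, 597, ...
a_17 = 6621

a_17 = 6621


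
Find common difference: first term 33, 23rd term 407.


d = (aₙ - a₁)/(n-1)
= (407 - 33)/(23-1)
= 374/22 = 17

d = 17


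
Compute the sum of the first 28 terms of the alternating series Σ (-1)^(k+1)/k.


S = 1 - 1/2 + 1/3 - 1/4 + 1/5 - 1/6 + 1/7 - 1/8 ± ...
= 0.6756
(Full series converges to +ln(2) ≈ +0.6931)

S_28 = 0.6756


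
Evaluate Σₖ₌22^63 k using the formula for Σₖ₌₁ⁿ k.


Σₖ₌22^63 k = Σₖ₌₁^63 k − Σₖ₌₁^21 k
= 63·64/2 − 21·22/2
= 2016 − 231 = 1785

Σk = 1785


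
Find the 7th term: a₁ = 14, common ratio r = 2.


aₙ = a₁·r^(n-1)
= 14×2^6
= 14×64
= 896

a_7 = 896


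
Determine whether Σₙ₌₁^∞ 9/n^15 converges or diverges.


p-series test: Σ c/n^p converges if p > 1, diverges if p ≤ 1 (constant c > 0 doesn't affect convergence).
p = 15
15 > 1 → CONVERGES

Converges (p = 15 > 1)


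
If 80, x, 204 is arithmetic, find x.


AM = (80 + 204)/2 = 284/2 = 142

AM = 142


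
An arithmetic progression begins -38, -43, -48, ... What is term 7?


aₙ = a₁ + (n-1)d
= -38 + (7-1)×-5
= -38 - 30
= -68

a_7 = -68


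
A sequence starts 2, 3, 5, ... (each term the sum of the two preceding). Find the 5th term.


Computing iteratively: 2, 3, 5, 8, 13
a_5 = 13

a_5 = 13


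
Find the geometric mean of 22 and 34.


GM = √(22×34) = √748 = 27.3496

GM = 27.3496


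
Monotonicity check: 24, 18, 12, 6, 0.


Differences: -6, -6, -6, -6
All differences < 0 → strictly DECREASING

Monotonically decreasing


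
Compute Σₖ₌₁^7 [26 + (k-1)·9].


aₙ = 26 + (7-1)×9 = 80
Sₙ = n(a₁+aₙ)/2 = 7×(26+80)/2
= 7×106/2 = 371

S_7 = 371


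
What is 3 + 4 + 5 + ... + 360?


Σₖ₌3^360 k = Σₖ₌₁^360 k − Σₖ₌₁^2 k
= 360·361/2 − 2·3/2
= 64980 − 3 = 64977

Σk = 64977


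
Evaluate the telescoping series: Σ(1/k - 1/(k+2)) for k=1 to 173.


Telescoping with gap 2: two head and two tail terms survive.
= (1 + 1/2) - (1/174 + 1/175)
= 3/2 - 1/174 - 1/175 = 22663/15225

Sum = 22663/15225


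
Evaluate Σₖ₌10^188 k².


Σₖ₌10^188 k² = Σₖ₌₁^188 k² − Σₖ₌₁^9 k²
= 188·189·377/6 − 9·10·19/6
= 2232594 − 285 = 2232309

Σk² = 2232309


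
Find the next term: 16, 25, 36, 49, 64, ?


Pattern: perfect squares: n²
Terms: 16, 25, 36, 49, 64
Next term = 81

Next term = 81


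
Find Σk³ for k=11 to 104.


Σₖ₌11^104 k³ = [104·105/2]² − [10·11/2]²
= 29811600 − 3025 = 29808575

Σk³ = 29808575


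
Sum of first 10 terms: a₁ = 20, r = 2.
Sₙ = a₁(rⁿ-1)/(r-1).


Sₙ = 20×(2^10 - 1)/(2 - 1)
= 20×(1024 - 1)/1
= 20×1023/1
= 20460

S_10 = 20460


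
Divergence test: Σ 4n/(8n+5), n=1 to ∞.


lim(n→∞) 4n/(8n+5) = 4/8 = 1/2  (divide numerator and denominator by n)
lim aₙ = 1/2 ≠ 0 → series DIVERGES

Diverges (lim aₙ = 1/2 ≠ 0)


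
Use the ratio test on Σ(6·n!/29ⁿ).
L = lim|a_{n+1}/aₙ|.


aₙ = 6·n!/29^n
a_{n+1}/aₙ = (n+1)!/29^(n+1) × 29^n/n!  (constant 6 cancels)
= (n+1)/29
L = lim(n→∞) (n+1)/29 = ∞
L > 1 → series DIVERGES

Diverges (ratio test: L = ∞ > 1)


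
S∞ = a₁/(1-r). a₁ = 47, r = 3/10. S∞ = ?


S∞ = a₁/(1-r) = 47/(1 - 3/10)
= 47/(7/10)
= 470/7

S∞ = 470/7


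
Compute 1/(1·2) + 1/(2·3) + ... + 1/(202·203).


1/(k(k+1)) = 1/k - 1/(k+1) (partial fractions)
Telescoping: Σ = 1 - 1/203 = 202/203

Sum = 202/203


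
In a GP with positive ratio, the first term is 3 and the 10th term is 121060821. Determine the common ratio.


r^(n-1) = aₙ/a₁
r^9 = 121060821/3 = 40353607
r = 40353607^(1/9)
= 7

r = 7


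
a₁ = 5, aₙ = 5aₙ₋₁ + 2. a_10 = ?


Computing step by step:
a_1 = 5
a_2 = 27
a_3 = 137
a_4 = 687
a_5 = 3437
a_6 = 17187
a_7 = 85937
a_8 = 429687
a_9 = 2148437
a_10 = 10742187


a_10 = 10742187


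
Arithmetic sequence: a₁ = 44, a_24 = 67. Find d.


d = (aₙ - a₁)/(n-1)
= (67 - 44)/(24-1)
= 23/23 = 1

d = 1


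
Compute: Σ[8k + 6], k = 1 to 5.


Σ(8k+6) = 8·Σk + 6·n
= 8·15 + 6·5
= 120 + 30 = 150

Σ = 150


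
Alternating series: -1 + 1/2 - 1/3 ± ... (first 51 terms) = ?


S = -1 + 1/2 - 1/3 + 1/4 - 1/5 + 1/6 - 1/7 + 1/8 ± ...
= -0.7029
(Full series converges to -ln(2) ≈ -0.6931)

S_51 = -0.7029


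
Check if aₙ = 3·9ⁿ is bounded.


aₙ = 3·9ⁿ → as n→∞, aₙ→∞ (since base 9 > 1)
No finite upper bound exists
The sequence is UNBOUNDED

Unbounded (aₙ → ∞ as n → ∞)


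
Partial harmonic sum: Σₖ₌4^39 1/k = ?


Σₖ₌4^39 1/k = 1/4 + 1/5 + 1/6 + ... + 1/39
= 1175546778977833/485721041551200
≈ 2.4202

Sum = 1175546778977833/485721041551200 ≈ 2.4202


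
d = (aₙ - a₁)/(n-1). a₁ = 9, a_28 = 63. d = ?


d = (aₙ - a₁)/(n-1)
= (63 - 9)/(28-1)
= 54/27 = 2

d = 2


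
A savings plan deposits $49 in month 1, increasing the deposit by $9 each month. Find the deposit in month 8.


aₙ = a₁ + (n-1)d
= 49 + (8-1)×9
= 49 + 63
= 112

a_8 = 112


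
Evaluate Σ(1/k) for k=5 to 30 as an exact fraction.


Σₖ₌5^30 1/k = 1/5 + 1/6 + 1/7 + ... + 1/30
= 4452412907647/2329089562800
≈ 1.9117

Sum = 4452412907647/2329089562800 ≈ 1.9117


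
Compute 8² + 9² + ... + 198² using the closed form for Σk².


Σₖ₌8^198 k² = Σₖ₌₁^198 k² − Σₖ₌₁^7 k²
= 198·199·397/6 − 7·8·15/6
= 2607099 − 140 = 2606959

Σk² = 2606959


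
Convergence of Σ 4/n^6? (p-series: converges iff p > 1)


p-series test: Σ c/n^p converges if p > 1, diverges if p ≤ 1 (constant c > 0 doesn't affect convergence).
p = 6
6 > 1 → CONVERGES

Converges (p = 6 > 1)


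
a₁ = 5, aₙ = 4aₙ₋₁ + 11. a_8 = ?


Computing step by step:
a_1 = 5
a_2 = 31
a_3 = 135
a_4 = 551
a_5 = 2215
a_6 = 8871
a_7 = 35495
a_8 = 141991


a_8 = 141991


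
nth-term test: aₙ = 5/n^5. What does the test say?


lim(n→∞) 5/n^5 = 0
lim aₙ = 0 → nth-term test is INCONCLUSIVE
(Need other tests; this is actually a convergent p-series with p=5 > 1)

Inconclusive (lim aₙ = 0; need another test)


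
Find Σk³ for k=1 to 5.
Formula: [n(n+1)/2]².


n(n+1)/2 = 5×6/2 = 15
Σk³ = 15² = 225

Σk³ = 225


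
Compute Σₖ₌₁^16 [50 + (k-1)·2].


aₙ = 50 + (16-1)×2 = 80
Sₙ = n(a₁+aₙ)/2 = 16×(50+80)/2
= 16×130/2 = 1040

S_16 = 1040


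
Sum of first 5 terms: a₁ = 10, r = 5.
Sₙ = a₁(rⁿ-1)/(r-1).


Sₙ = 10×(5^5 - 1)/(5 - 1)
= 10×(3125 - 1)/4
= 10×3124/4
= 7810

S_5 = 7810


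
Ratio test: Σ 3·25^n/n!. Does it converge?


aₙ = 3·25^n/n!
a_{n+1}/aₙ = 25^(n+1)/(n+1)! × n!/25^n  (constant 3 cancels)
= 25/(n+1)
L = lim(n→∞) 25/(n+1) = 0
L < 1 → series CONVERGES

Converges (ratio test: L = 0 < 1)


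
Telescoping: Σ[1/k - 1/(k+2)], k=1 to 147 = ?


Telescoping with gap 2: two head and two tail terms survive.
= (1 + 1/2) - (1/148 + 1/149)
= 3/2 - 1/148 - 1/149 = 32781/22052

Sum = 32781/22052


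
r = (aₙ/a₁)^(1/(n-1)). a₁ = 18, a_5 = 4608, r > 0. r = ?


r^(n-1) = aₙ/a₁
r^4 = 4608/18 = 256
r = 256^(1/4)
= ±4; taking r > 0 gives r = 4

r = 4


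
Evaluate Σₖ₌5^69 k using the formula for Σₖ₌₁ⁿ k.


Σₖ₌5^69 k = Σₖ₌₁^69 k − Σₖ₌₁^4 k
= 69·70/2 − 4·5/2
= 2415 − 10 = 2405

Σk = 2405


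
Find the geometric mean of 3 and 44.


GM = √(3×44) = √132 = 11.4891

GM = 11.4891


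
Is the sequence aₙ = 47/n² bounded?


a₁ = 47, a₂ = 47/4, a₃ = 47/9, ...
0 < aₙ ≤ 47 for all n ≥ 1
The sequence IS bounded

Bounded (0 < aₙ ≤ 47)


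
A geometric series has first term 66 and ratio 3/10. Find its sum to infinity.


S∞ = a₁/(1-r) = 66/(1 - 3/10)
= 66/(7/10)
= 660/7

S∞ = 660/7


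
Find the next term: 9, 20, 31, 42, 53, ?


Pattern: arithmetic (d=11)
Terms: 9, 20, 31, 42, 53
Next term = 64

Next term = 64


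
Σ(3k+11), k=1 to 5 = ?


Σ(3k+11) = 3·Σk + 11·n
= 3·15 + 11·5
= 45 + 55 = 100

Σ = 100


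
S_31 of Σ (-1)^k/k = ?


S = -1 + 1/2 - 1/3 + 1/4 - 1/5 + 1/6 - 1/7 + 1/8 ± ...
= -0.709
(Full series converges to -ln(2) ≈ -0.6931)

S_31 = -0.709


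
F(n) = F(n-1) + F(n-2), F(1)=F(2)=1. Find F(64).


Fibonacci sequence: 1, 1, 2, 3, 5, 8, 13, 21, 34, 55, 89, ...
F(64) = 10610209857723

F(64) = 10610209857723


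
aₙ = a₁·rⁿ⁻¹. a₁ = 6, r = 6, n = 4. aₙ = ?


aₙ = a₁·r^(n-1)
= 6×6^3
= 6×216
= 1296

a_4 = 1296


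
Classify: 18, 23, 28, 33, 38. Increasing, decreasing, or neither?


Differences: 5, 5, 5, 5
All differences > 0 → strictly INCREASING

Monotonically increasing


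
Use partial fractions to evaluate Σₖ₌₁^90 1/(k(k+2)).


1/(k(k+2)) = (1/2)·(1/k - 1/(k+2)) (partial fractions)
Telescoping: Σ = (1/2)·(1 + 1/2 - 1/91 - 1/92) = 12375/16744

Sum = 12375/16744


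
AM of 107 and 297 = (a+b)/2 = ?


AM = (107 + 297)/2 = 404/2 = 202

AM = 202


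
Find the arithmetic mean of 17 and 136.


AM = (17 + 136)/2 = 153/2 = 76.5

AM = 76.5


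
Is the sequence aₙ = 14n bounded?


aₙ = 14n → as n→∞, aₙ→∞
No finite upper bound exists
The sequence is UNBOUNDED

Unbounded (aₙ → ∞ as n → ∞)


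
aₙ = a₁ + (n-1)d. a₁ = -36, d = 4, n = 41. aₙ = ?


aₙ = a₁ + (n-1)d
= -36 + (41-1)×4
= -36 + 160
= 124

a_41 = 124


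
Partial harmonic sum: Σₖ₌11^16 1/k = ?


Σₖ₌11^16 1/k = 1/11 + 1/12 + 1/13 + 1/14 + 1/15 + 1/16
= 36177/80080
≈ 0.4518

Sum = 36177/80080 ≈ 0.4518


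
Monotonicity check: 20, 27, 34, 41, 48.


Differences: 7, 7, 7, 7
All differences > 0 → strictly INCREASING

Monotonically increasing


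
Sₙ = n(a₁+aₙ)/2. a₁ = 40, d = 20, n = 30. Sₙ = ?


aₙ = 40 + (30-1)×20 = 620
Sₙ = n(a₁+aₙ)/2 = 30×(40+620)/2
= 30×660/2 = 9900

S_30 = 9900


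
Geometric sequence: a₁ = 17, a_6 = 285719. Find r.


r^(n-1) = aₙ/a₁
r^5 = 285719/17 = 16807
r = 16807^(1/5)
= 7

r = 7


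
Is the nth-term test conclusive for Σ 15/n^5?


lim(n→∞) 15/n^5 = 0
lim aₙ = 0 → nth-term test is INCONCLUSIVE
(Need other tests; this is actually a convergent p-series with p=5 > 1)

Inconclusive (lim aₙ = 0; need another test)


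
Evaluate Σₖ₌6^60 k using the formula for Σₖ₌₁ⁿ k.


Σₖ₌6^60 k = Σₖ₌₁^60 k − Σₖ₌₁^5 k
= 60·61/2 − 5·6/2
= 1830 − 15 = 1815

Σk = 1815


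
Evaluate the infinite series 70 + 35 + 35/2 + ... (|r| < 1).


S∞ = a₁/(1-r) = 70/(1 - 1/2)
= 70/(1/2)
= 140

S∞ = 140


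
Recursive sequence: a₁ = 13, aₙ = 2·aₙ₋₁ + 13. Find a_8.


Computing step by step:
a_1 = 13
a_2 = 39
a_3 = 91
a_4 = 195
a_5 = 403
a_6 = 819
a_7 = 1651
a_8 = 3315


a_8 = 3315


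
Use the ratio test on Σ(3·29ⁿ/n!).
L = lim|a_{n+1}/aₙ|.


aₙ = 3·29^n/n!
a_{n+1}/aₙ = 29^(n+1)/(n+1)! × n!/29^n  (constant 3 cancels)
= 29/(n+1)
L = lim(n→∞) 29/(n+1) = 0
L < 1 → series CONVERGES

Converges (ratio test: L = 0 < 1)


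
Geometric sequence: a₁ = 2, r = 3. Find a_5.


aₙ = a₁·r^(n-1)
= 2×3^4
= 2×81
= 162

a_5 = 162


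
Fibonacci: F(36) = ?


Fibonacci sequence: 1, 1, 2, 3, 5, 8, 13, 21, 34, 55, 89, ...
F(36) = 14930352

F(36) = 14930352


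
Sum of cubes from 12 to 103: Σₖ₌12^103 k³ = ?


Σₖ₌12^103 k³ = [103·104/2]² − [11·12/2]²
= 28686736 − 4356 = 28682380

Σk³ = 28682380


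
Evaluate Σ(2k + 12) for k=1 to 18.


Σ(2k+12) = 2·Σk + 12·n
= 2·171 + 12·18
= 342 + 216 = 558

Σ = 558


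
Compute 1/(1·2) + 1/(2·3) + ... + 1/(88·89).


1/(k(k+1)) = 1/k - 1/(k+1) (partial fractions)
Telescoping: Σ = 1 - 1/89 = 88/89

Sum = 88/89


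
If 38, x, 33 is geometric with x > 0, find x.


GM = √(38×33) = √1254 = 35.4119

GM = 35.4119


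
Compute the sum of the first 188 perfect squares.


n = 188
n(n+1)(2n+1)/6 = 188×189×377/6
= 13395564/6 = 2232594

Σk² = 2232594


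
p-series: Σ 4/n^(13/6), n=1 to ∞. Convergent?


p-series test: Σ c/n^p converges if p > 1, diverges if p ≤ 1 (constant c > 0 doesn't affect convergence).
p = 13/6
13/6 > 1 → CONVERGES

Converges (p = 13/6 > 1)


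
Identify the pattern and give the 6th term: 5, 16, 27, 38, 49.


Pattern: arithmetic (d=11)
Terms: 5, 16, 27, 38, 49
Next term = 60

Next term = 60


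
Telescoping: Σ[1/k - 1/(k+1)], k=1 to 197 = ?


Telescoping: adjacent terms cancel.
= 1/1 - 1/198
= 1 - 1/198 = 197/198

Sum = 197/198


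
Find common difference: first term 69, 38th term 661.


d = (aₙ - a₁)/(n-1)
= (661 - 69)/(38-1)
= 592/37 = 16

d = 16


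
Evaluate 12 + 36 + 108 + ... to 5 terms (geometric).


Sₙ = 12×(3^5 - 1)/(3 - 1)
= 12×(243 - 1)/2
= 12×242/2
= 1452

S_5 = 1452


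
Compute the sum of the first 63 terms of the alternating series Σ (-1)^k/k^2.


S = -1 + 1/4 - 1/9 + 1/16 - 1/25 + 1/36 - 1/49 + 1/64 ± ...
= -0.8226
(Full series converges to -π²/12 ≈ -0.8225)

S_63 = -0.8226


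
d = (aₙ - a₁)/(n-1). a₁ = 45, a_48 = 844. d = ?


d = (aₙ - a₁)/(n-1)
= (844 - 45)/(48-1)
= 799/47 = 17

d = 17


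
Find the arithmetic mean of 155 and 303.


AM = (155 + 303)/2 = 458/2 = 229

AM = 229


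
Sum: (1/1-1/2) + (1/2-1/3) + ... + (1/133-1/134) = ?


Telescoping: adjacent terms cancel.
= 1/1 - 1/134
= 1 - 1/134 = 133/134

Sum = 133/134


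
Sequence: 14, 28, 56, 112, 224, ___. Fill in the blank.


Pattern: geometric (r=2)
Terms: 14, 28, 56, 112, 224
Next term = 448

Next term = 448


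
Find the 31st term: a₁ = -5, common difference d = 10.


aₙ = a₁ + (n-1)d
= -5 + (31-1)×10
= -5 + 300
= 295

a_31 = 295


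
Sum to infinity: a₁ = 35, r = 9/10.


S∞ = a₁/(1-r) = 35/(1 - 9/10)
= 35/(1/10)
= 350

S∞ = 350


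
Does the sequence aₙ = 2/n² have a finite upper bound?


a₁ = 2, a₂ = 2/4, a₃ = 2/9, ...
0 < aₙ ≤ 2 for all n ≥ 1
The sequence IS bounded

Bounded (0 < aₙ ≤ 2)


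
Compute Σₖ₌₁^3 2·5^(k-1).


Sₙ = 2×(5^3 - 1)/(5 - 1)
= 2×(125 - 1)/4
= 2×124/4
= 62

S_3 = 62


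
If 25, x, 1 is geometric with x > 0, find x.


GM = √(25×1) = √25 = 5

GM = 5


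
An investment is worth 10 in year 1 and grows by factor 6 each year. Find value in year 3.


aₙ = a₁·r^(n-1)
= 10×6^2
= 10×36
= 360

a_3 = 360


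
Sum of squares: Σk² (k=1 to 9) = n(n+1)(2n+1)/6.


n = 9
n(n+1)(2n+1)/6 = 9×10×19/6
= 1710/6 = 285

Σk² = 285


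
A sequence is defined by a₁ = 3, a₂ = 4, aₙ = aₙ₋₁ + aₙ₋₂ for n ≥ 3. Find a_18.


Computing iteratively: 3, 4, 7, 11, 18, 29, 47, 76, 123, 199, 322, 521, ...
a_18 = 9349

a_18 = 9349


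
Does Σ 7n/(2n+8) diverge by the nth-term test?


lim(n→∞) 7n/(2n+8) = 7/2 = 7/2  (divide numerator and denominator by n)
lim aₙ = 7/2 ≠ 0 → series DIVERGES

Diverges (lim aₙ = 7/2 ≠ 0)


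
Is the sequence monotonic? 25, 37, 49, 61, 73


Differences: 12, 12, 12, 12
All differences > 0 → strictly INCREASING

Monotonically increasing


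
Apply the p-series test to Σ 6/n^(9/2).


p-series test: Σ c/n^p converges if p > 1, diverges if p ≤ 1 (constant c > 0 doesn't affect convergence).
p = 9/2
9/2 > 1 → CONVERGES

Converges (p = 9/2 > 1)


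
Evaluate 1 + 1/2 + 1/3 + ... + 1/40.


H_40 = 1/1 + 1/2 + 1/3 + ... + 1/40
= 2078178381193813/485721041551200
≈ 4.2785

H_40 = 2078178381193813/485721041551200 ≈ 4.2785


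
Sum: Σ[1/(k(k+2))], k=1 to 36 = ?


1/(k(k+2)) = (1/2)·(1/k - 1/(k+2)) (partial fractions)
Telescoping: Σ = (1/2)·(1 + 1/2 - 1/37 - 1/38) = 1017/1406

Sum = 1017/1406


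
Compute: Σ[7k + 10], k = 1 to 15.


Σ(7k+10) = 7·Σk + 10·n
= 7·120 + 10·15
= 840 + 150 = 990

Σ = 990


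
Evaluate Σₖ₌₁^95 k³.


n(n+1)/2 = 95×96/2 = 4560
Σk³ = 4560² = 20793600

Σk³ = 20793600


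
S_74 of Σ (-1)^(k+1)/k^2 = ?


S = 1 - 1/4 + 1/9 - 1/16 + 1/25 - 1/36 + 1/49 - 1/64 ± ...
= 0.8224
(Full series converges to +π²/12 ≈ +0.8225)

S_74 = 0.8224


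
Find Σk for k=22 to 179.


Σₖ₌22^179 k = Σₖ₌₁^179 k − Σₖ₌₁^21 k
= 179·180/2 − 21·22/2
= 16110 − 231 = 15879

Σk = 15879


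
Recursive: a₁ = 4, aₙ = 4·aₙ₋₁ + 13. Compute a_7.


Computing step by step:
a_1 = 4
a_2 = 29
a_3 = 129
a_4 = 529
a_5 = 2129
a_6 = 8529
a_7 = 34129


a_7 = 34129


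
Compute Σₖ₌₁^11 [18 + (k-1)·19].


aₙ = 18 + (11-1)×19 = 208
Sₙ = n(a₁+aₙ)/2 = 11×(18+208)/2
= 11×226/2 = 1243

S_11 = 1243


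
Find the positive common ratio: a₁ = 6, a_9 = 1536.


r^(n-1) = aₙ/a₁
r^8 = 1536/6 = 256
r = 256^(1/8)
= ±2; taking r > 0 gives r = 2

r = 2


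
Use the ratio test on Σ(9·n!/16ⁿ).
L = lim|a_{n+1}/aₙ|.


aₙ = 9·n!/16^n
a_{n+1}/aₙ = (n+1)!/16^(n+1) × 16^n/n!  (constant 9 cancels)
= (n+1)/16
L = lim(n→∞) (n+1)/16 = ∞
L > 1 → series DIVERGES

Diverges (ratio test: L = ∞ > 1)


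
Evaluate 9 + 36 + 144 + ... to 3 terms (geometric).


Sₙ = 9×(4^3 - 1)/(4 - 1)
= 9×(64 - 1)/3
= 9×63/3
= 189

S_3 = 189


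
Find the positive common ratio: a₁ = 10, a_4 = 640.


r^(n-1) = aₙ/a₁
r^3 = 640/10 = 64
r = 64^(1/3)
= 4

r = 4


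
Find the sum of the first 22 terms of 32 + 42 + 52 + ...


aₙ = 32 + (22-1)×10 = 242
Sₙ = n(a₁+aₙ)/2 = 22×(32+242)/2
= 22×274/2 = 3014

S_22 = 3014


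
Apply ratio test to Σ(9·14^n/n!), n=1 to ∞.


aₙ = 9·14^n/n!
a_{n+1}/aₙ = 14^(n+1)/(n+1)! × n!/14^n  (constant 9 cancels)
= 14/(n+1)
L = lim(n→∞) 14/(n+1) = 0
L < 1 → series CONVERGES

Converges (ratio test: L = 0 < 1)


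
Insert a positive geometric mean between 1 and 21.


GM = √(1×21) = √21 = 4.5826

GM = 4.5826


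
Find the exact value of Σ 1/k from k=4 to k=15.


Σₖ₌4^15 1/k = 1/4 + 1/5 + 1/6 + ... + 1/15
= 535097/360360
≈ 1.4849

Sum = 535097/360360 ≈ 1.4849


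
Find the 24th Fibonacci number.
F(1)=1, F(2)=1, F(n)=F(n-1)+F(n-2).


Fibonacci sequence: 1, 1, 2, 3, 5, 8, 13, 21, 34, 55, 89, ...
F(24) = 46368

F(24) = 46368


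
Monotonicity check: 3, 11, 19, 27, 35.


Differences: 8, 8, 8, 8
All differences > 0 → strictly INCREASING

Monotonically increasing


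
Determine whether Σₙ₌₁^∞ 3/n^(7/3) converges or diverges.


p-series test: Σ c/n^p converges if p > 1, diverges if p ≤ 1 (constant c > 0 doesn't affect convergence).
p = 7/3
7/3 > 1 → CONVERGES

Converges (p = 7/3 > 1)


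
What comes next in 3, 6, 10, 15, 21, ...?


Pattern: triangular numbers: n(n+1)/2
Terms: 3, 6, 10, 15, 21
Next term = 28

Next term = 28


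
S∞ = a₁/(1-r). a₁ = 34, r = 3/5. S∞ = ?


S∞ = a₁/(1-r) = 34/(1 - 3/5)
= 34/(2/5)
= 85

S∞ = 85


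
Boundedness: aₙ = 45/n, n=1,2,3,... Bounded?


a₁ = 45, a₂ = 45/2, a₃ = 45/3, ...
0 < aₙ ≤ 45 for all n ≥ 1
Lower bound: 0, Upper bound: 45
The sequence IS bounded

Bounded (0 < aₙ ≤ 45)


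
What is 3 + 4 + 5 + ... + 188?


Σₖ₌3^188 k = Σₖ₌₁^188 k − Σₖ₌₁^2 k
= 188·189/2 − 2·3/2
= 17766 − 3 = 17763

Σk = 17763


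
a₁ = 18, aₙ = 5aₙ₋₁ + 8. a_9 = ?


Computing step by step:
a_1 = 18
a_2 = 98
a_3 = 498
a_4 = 2498
a_5 = 12498
a_6 = 62498
a_7 = 312498
a_8 = 1562498
a_9 = 7812498


a_9 = 7812498


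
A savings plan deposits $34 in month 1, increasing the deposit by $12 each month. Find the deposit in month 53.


aₙ = a₁ + (n-1)d
= 34 + (53-1)×12
= 34 + 624
= 658

a_53 = 658


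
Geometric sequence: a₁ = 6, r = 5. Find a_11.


aₙ = a₁·r^(n-1)
= 6×5^10
= 6×9765625
= 58593750

a_11 = 58593750


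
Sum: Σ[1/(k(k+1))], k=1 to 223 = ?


1/(k(k+1)) = 1/k - 1/(k+1) (partial fractions)
Telescoping: Σ = 1 - 1/224 = 223/224

Sum = 223/224


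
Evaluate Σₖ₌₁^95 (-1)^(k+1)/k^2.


S = 1 - 1/4 + 1/9 - 1/16 + 1/25 - 1/36 + 1/49 - 1/64 ± ...
= 0.8225
(Full series converges to +π²/12 ≈ +0.8225)

S_95 = 0.8225


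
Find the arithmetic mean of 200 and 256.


AM = (200 + 256)/2 = 456/2 = 228

AM = 228


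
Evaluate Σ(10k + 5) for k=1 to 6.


Σ(10k+5) = 10·Σk + 5·n
= 10·21 + 5·6
= 210 + 30 = 240

Σ = 240


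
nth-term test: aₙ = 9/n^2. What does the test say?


lim(n→∞) 9/n^2 = 0
lim aₙ = 0 → nth-term test is INCONCLUSIVE
(Need other tests; this is actually a convergent p-series with p=2 > 1)

Inconclusive (lim aₙ = 0; need another test)


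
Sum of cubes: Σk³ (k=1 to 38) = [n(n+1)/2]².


n(n+1)/2 = 38×39/2 = 741
Σk³ = 741² = 549081

Σk³ = 549081


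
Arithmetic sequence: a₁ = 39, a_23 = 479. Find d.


d = (aₙ - a₁)/(n-1)
= (479 - 39)/(23-1)
= 440/22 = 20

d = 20


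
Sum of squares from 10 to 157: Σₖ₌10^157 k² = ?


Σₖ₌10^157 k² = Σₖ₌₁^157 k² − Σₖ₌₁^9 k²
= 157·158·315/6 − 9·10·19/6
= 1302315 − 285 = 1302030

Σk² = 1302030


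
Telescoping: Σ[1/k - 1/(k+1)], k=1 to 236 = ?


Telescoping: adjacent terms cancel.
= 1/1 - 1/237
= 1 - 1/237 = 236/237

Sum = 236/237


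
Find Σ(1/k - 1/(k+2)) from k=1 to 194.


Telescoping with gap 2: two head and two tail terms survive.
= (1 + 1/2) - (1/195 + 1/196)
= 3/2 - 1/195 - 1/196 = 56939/38220

Sum = 56939/38220


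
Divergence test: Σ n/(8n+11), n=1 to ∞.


lim(n→∞) n/(8n+11) = 1/8 = 1/8  (divide numerator and denominator by n)
lim aₙ = 1/8 ≠ 0 → series DIVERGES

Diverges (lim aₙ = 1/8 ≠ 0)


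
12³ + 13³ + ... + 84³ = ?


Σₖ₌12^84 k³ = [84·85/2]² − [11·12/2]²
= 12744900 − 4356 = 12740544

Σk³ = 12740544


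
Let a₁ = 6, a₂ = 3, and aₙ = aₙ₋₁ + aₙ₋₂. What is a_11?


Computing iteratively: 6, 3, 9, 12, 21, 33, 54, 87, 141, 228, 369
a_11 = 369

a_11 = 369


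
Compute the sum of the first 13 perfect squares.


n = 13
n(n+1)(2n+1)/6 = 13×14×27/6
= 4914/6 = 819

Σk² = 819


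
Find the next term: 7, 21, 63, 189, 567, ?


Pattern: geometric (r=3)
Terms: 7, 21, 63, 189, 567
Next term = 1701

Next term = 1701


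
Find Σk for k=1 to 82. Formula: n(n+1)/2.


n(n+1)/2 = 82×83/2 = 6806/2 = 3403

Σk = 3403


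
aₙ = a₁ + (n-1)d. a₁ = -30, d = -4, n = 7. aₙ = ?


aₙ = a₁ + (n-1)d
= -30 + (7-1)×-4
= -30 - 24
= -54

a_7 = -54


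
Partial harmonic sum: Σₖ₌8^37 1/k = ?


Σₖ₌8^37 1/k = 1/8 + 1/9 + 1/10 + ... + 1/37
= 111627652111399/69388720221600
≈ 1.6087

Sum = 111627652111399/69388720221600 ≈ 1.6087


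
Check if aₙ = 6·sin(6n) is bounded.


For all n, -1 ≤ sin(6n) ≤ 1, so -6 ≤ 6·sin(6n) ≤ 6
Lower bound: -6, Upper bound: 6
The sequence IS bounded

Bounded (-6 ≤ aₙ ≤ 6)


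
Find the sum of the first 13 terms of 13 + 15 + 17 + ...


aₙ = 13 + (13-1)×2 = 37
Sₙ = n(a₁+aₙ)/2 = 13×(13+37)/2
= 13×50/2 = 325

S_13 = 325


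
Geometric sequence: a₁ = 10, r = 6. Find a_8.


aₙ = a₁·r^(n-1)
= 10×6^7
= 10×279936
= 2799360

a_8 = 2799360


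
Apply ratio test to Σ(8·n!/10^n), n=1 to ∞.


aₙ = 8·n!/10^n
a_{n+1}/aₙ = (n+1)!/10^(n+1) × 10^n/n!  (constant 8 cancels)
= (n+1)/10
L = lim(n→∞) (n+1)/10 = ∞
L > 1 → series DIVERGES

Diverges (ratio test: L = ∞ > 1)


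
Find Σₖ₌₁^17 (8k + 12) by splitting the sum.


Σ(8k+12) = 8·Σk + 12·n
= 8·153 + 12·17
= 1224 + 204 = 1428

Σ = 1428


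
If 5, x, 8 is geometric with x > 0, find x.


GM = √(5×8) = √40 = 6.3246

GM = 6.3246


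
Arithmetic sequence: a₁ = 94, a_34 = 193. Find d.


d = (aₙ - a₁)/(n-1)
= (193 - 94)/(34-1)
= 99/33 = 3

d = 3


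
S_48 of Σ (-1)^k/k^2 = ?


S = -1 + 1/4 - 1/9 + 1/16 - 1/25 + 1/36 - 1/49 + 1/64 ± ...
= -0.8223
(Full series converges to -π²/12 ≈ -0.8225)

S_48 = -0.8223


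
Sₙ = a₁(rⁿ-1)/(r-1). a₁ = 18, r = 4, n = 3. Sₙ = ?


Sₙ = 18×(4^3 - 1)/(4 - 1)
= 18×(64 - 1)/3
= 18×63/3
= 378

S_3 = 378


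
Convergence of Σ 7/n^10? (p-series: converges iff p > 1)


p-series test: Σ c/n^p converges if p > 1, diverges if p ≤ 1 (constant c > 0 doesn't affect convergence).
p = 10
10 > 1 → CONVERGES

Converges (p = 10 > 1)


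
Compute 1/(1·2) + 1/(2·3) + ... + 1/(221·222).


1/(k(k+1)) = 1/k - 1/(k+1) (partial fractions)
Telescoping: Σ = 1 - 1/222 = 221/222

Sum = 221/222


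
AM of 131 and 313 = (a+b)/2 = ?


AM = (131 + 313)/2 = 444/2 = 222

AM = 222


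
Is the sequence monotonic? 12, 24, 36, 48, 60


Differences: 12, 12, 12, 12
All differences > 0 → strictly INCREASING

Monotonically increasing


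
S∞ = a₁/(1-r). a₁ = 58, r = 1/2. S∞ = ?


S∞ = a₁/(1-r) = 58/(1 - 1/2)
= 58/(1/2)
= 116

S∞ = 116


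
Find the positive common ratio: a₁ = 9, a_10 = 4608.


r^(n-1) = aₙ/a₁
r^9 = 4608/9 = 512
r = 512^(1/9)
= 2

r = 2


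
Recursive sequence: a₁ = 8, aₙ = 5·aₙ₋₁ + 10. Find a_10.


Computing step by step:
a_1 = 8
a_2 = 50
a_3 = 260
a_4 = 1310
a_5 = 6560
a_6 = 32810
a_7 = 164060
a_8 = 820310
a_9 = 4101560
a_10 = 20507810


a_10 = 20507810


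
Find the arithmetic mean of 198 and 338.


AM = (198 + 338)/2 = 536/2 = 268

AM = 268


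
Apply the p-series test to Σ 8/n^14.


p-series test: Σ c/n^p converges if p > 1, diverges if p ≤ 1 (constant c > 0 doesn't affect convergence).
p = 14
14 > 1 → CONVERGES

Converges (p = 14 > 1)


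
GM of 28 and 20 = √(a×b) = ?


GM = √(28×20) = √560 = 23.6643

GM = 23.6643


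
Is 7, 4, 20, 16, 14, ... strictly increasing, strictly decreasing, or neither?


Differences: -3, 16, -4, -2
Difference at position 2 is +16 (> 0) but position 1 is -3 (< 0) — sequence both rises and falls
→ NOT monotonic

Not monotonic


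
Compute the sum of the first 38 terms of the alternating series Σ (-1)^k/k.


S = -1 + 1/2 - 1/3 + 1/4 - 1/5 + 1/6 - 1/7 + 1/8 ± ...
= -0.6802
(Full series converges to -ln(2) ≈ -0.6931)

S_38 = -0.6802


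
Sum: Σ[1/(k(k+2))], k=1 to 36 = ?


1/(k(k+2)) = (1/2)·(1/k - 1/(k+2)) (partial fractions)
Telescoping: Σ = (1/2)·(1 + 1/2 - 1/37 - 1/38) = 1017/1406

Sum = 1017/1406


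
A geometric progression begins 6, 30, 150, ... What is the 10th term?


aₙ = a₁·r^(n-1)
= 6×5^9
= 6×1953125
= 11718750

a_10 = 11718750


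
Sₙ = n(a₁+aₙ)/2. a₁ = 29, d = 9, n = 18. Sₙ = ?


aₙ = 29 + (18-1)×9 = 182
Sₙ = n(a₁+aₙ)/2 = 18×(29+182)/2
= 18×211/2 = 1899

S_18 = 1899


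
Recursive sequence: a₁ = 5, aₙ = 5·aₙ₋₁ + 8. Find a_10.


Computing step by step:
a_1 = 5
a_2 = 33
a_3 = 173
a_4 = 873
a_5 = 4373
a_6 = 21873
a_7 = 109373
a_8 = 546873
a_9 = 2734373
a_10 = 13671873


a_10 = 13671873


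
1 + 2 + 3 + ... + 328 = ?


n(n+1)/2 = 328×329/2 = 107912/2 = 53956

Σk = 53956


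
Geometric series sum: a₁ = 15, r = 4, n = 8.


Sₙ = 15×(4^8 - 1)/(4 - 1)
= 15×(65536 - 1)/3
= 15×65535/3
= 327675

S_8 = 327675


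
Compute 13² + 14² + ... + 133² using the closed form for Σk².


Σₖ₌13^133 k² = Σₖ₌₁^133 k² − Σₖ₌₁^12 k²
= 133·134·267/6 − 12·13·25/6
= 793079 − 650 = 792429

Σk² = 792429
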